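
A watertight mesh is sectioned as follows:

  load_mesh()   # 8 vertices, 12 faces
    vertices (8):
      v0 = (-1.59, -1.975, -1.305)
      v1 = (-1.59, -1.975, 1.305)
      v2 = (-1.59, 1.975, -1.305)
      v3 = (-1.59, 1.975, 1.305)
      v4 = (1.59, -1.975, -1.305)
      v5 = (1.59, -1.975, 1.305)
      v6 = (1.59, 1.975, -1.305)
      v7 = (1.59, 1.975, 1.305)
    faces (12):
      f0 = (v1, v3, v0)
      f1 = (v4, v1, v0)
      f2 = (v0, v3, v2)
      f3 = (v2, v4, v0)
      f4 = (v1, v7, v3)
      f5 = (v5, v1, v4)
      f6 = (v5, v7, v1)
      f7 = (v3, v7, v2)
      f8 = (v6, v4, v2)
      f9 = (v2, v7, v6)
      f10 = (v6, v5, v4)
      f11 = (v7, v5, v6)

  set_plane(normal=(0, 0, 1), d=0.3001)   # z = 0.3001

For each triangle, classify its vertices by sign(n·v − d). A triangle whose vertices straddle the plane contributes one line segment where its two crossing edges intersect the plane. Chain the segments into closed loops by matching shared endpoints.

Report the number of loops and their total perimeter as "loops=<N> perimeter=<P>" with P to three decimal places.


loops=1 perimeter=14.260

Straddling triangles (8 of 12):
  (v1,v3,v0) [++-] → (-1.59, 0.454174, 0.3001)–(-1.59, -1.975, 0.3001)  len=2.4292
  (v4,v1,v0) [-+-] → (-0.365639, -1.975, 0.3001)–(-1.59, -1.975, 0.3001)  len=1.2244
  (v0,v3,v2) [-+-] → (-1.59, 0.454174, 0.3001)–(-1.59, 1.975, 0.3001)  len=1.5208
  (v5,v1,v4) [++-] → (-0.365639, -1.975, 0.3001)–(1.59, -1.975, 0.3001)  len=1.9556
  (v3,v7,v2) [++-] → (0.365639, 1.975, 0.3001)–(-1.59, 1.975, 0.3001)  len=1.9556
  (v2,v7,v6) [-+-] → (0.365639, 1.975, 0.3001)–(1.59, 1.975, 0.3001)  len=1.2244
  (v6,v5,v4) [-+-] → (1.59, -0.454174, 0.3001)–(1.59, -1.975, 0.3001)  len=1.5208
  (v7,v5,v6) [++-] → (1.59, -0.454174, 0.3001)–(1.59, 1.975, 0.3001)  len=2.4292

Chained into 1 loop(s):
  loop 1: 8 segments, perimeter = 14.2600
Total perimeter = 14.260


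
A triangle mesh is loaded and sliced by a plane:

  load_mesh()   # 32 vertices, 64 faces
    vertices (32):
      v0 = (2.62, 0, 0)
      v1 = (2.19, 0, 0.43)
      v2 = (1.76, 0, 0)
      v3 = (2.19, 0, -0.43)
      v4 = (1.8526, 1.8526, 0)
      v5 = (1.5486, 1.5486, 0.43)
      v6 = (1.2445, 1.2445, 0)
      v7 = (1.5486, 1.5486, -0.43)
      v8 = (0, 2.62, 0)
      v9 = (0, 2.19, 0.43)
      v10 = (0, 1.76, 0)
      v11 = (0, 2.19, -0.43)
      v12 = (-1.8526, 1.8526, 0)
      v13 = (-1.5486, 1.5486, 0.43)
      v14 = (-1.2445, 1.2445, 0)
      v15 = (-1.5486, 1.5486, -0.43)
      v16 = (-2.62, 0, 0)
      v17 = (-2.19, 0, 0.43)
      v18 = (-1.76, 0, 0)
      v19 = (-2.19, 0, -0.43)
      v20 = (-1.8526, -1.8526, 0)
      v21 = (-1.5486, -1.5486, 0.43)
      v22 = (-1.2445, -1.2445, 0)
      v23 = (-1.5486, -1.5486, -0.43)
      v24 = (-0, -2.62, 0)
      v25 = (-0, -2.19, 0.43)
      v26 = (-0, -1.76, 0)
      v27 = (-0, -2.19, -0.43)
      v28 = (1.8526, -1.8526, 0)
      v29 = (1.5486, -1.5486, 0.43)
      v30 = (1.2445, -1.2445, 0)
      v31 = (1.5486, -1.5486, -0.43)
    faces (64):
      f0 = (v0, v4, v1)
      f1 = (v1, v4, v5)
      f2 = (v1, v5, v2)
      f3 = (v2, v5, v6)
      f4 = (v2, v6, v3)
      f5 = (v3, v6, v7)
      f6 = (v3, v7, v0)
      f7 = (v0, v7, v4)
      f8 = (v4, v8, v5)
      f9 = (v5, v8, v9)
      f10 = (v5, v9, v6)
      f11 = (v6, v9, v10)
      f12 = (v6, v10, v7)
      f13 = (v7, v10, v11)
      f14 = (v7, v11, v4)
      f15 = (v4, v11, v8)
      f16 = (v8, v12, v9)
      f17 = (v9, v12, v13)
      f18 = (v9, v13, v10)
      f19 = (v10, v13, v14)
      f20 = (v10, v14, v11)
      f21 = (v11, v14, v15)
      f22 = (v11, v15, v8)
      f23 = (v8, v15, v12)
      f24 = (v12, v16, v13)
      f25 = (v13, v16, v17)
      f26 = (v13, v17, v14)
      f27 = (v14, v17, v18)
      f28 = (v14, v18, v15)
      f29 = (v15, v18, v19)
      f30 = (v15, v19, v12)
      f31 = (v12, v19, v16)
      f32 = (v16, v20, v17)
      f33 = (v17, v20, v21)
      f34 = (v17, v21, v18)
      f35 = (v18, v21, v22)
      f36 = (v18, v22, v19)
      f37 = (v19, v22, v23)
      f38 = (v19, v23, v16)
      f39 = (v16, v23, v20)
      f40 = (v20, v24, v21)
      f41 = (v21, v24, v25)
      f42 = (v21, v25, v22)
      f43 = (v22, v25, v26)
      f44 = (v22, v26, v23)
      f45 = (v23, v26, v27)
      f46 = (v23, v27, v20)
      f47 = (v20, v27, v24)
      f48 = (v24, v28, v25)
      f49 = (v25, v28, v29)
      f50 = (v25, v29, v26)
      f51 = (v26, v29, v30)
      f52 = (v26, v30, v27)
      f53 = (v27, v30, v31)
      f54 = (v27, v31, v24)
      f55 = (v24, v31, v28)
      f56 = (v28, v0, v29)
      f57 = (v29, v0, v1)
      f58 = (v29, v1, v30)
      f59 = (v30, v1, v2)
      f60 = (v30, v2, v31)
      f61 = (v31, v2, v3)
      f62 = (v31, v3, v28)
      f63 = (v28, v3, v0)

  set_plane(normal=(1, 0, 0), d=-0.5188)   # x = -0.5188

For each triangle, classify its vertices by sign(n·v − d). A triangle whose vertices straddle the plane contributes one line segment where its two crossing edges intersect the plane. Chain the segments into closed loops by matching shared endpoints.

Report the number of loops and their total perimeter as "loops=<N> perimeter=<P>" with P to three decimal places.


loops=2 perimeter=4.865

Straddling triangles (16 of 64):
  (v8,v12,v9) [+-+] → (-0.5188, 2.4051, 0)–(-0.5188, 2.09551, 0.309583)  len=0.4378
  (v9,v12,v13) [+--] → (-0.5188, 2.09551, 0.309583)–(-0.5188, 1.97512, 0.43)  len=0.1703
  (v9,v13,v10) [+-+] → (-0.5188, 1.97512, 0.43)–(-0.5188, 1.68918, 0.144055)  len=0.4044
  (v10,v13,v14) [+--] → (-0.5188, 1.68918, 0.144055)–(-0.5188, 1.5451, 0)  len=0.2037
  (v10,v14,v11) [+-+] → (-0.5188, 1.5451, 0)–(-0.5188, 1.79585, -0.250744)  len=0.3546
  (v11,v14,v15) [+--] → (-0.5188, 1.79585, -0.250744)–(-0.5188, 1.97512, -0.43)  len=0.2535
  (v11,v15,v8) [+-+] → (-0.5188, 1.97512, -0.43)–(-0.5188, 2.26107, -0.144055)  len=0.4044
  (v8,v15,v12) [+--] → (-0.5188, 2.26107, -0.144055)–(-0.5188, 2.4051, 0)  len=0.2037
  (v20,v24,v21) [-+-] → (-0.5188, -2.4051, 0)–(-0.5188, -2.26107, 0.144055)  len=0.2037
  (v21,v24,v25) [-++] → (-0.5188, -2.26107, 0.144055)–(-0.5188, -1.97512, 0.43)  len=0.4044
  (v21,v25,v22) [-+-] → (-0.5188, -1.97512, 0.43)–(-0.5188, -1.79585, 0.250744)  len=0.2535
  (v22,v25,v26) [-++] → (-0.5188, -1.79585, 0.250744)–(-0.5188, -1.5451, 0)  len=0.3546
  (v22,v26,v23) [-+-] → (-0.5188, -1.5451, 0)–(-0.5188, -1.68918, -0.144055)  len=0.2037
  (v23,v26,v27) [-++] → (-0.5188, -1.68918, -0.144055)–(-0.5188, -1.97512, -0.43)  len=0.4044
  (v23,v27,v20) [-+-] → (-0.5188, -1.97512, -0.43)–(-0.5188, -2.09551, -0.309583)  len=0.1703
  (v20,v27,v24) [-++] → (-0.5188, -2.09551, -0.309583)–(-0.5188, -2.4051, 0)  len=0.4378

Chained into 2 loop(s):
  loop 1: 8 segments, perimeter = 2.4324
  loop 2: 8 segments, perimeter = 2.4324
Total perimeter = 4.865


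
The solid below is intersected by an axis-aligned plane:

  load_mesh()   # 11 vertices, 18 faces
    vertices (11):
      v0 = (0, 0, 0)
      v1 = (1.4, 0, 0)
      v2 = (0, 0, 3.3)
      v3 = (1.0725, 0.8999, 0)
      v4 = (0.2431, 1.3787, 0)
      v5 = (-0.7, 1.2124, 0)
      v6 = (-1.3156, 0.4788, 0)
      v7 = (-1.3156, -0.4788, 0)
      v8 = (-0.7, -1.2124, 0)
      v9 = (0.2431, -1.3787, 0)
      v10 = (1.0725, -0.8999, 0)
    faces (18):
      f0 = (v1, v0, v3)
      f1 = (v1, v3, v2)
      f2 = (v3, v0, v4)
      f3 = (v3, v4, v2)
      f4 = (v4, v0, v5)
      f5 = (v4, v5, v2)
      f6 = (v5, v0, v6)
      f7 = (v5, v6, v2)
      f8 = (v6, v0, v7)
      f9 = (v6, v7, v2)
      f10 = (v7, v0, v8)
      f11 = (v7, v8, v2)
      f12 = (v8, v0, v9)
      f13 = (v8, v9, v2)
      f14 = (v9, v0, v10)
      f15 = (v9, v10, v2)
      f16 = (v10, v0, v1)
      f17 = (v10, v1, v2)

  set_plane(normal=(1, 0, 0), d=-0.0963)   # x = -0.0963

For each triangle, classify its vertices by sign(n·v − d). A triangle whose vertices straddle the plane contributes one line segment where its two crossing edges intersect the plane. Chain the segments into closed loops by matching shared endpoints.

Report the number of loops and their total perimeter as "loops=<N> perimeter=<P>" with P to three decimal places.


Straddling triangles (10 of 18):
  (v4,v0,v5) [++-] → (-0.0963, 0.166792, 0)–(-0.0963, 1.31885, 0)  len=1.1521
  (v4,v5,v2) [+-+] → (-0.0963, 1.31885, 0)–(-0.0963, 0.166792, 2.84601)  len=3.0703
  (v5,v0,v6) [-+-] → (-0.0963, 0.166792, 0)–(-0.0963, 0.0350475, 0)  len=0.1317
  (v5,v6,v2) [--+] → (-0.0963, 0.0350475, 3.05844)–(-0.0963, 0.166792, 2.84601)  len=0.2500
  (v6,v0,v7) [-+-] → (-0.0963, 0.0350475, 0)–(-0.0963, -0.0350475, 0)  len=0.0701
  (v6,v7,v2) [--+] → (-0.0963, -0.0350475, 3.05844)–(-0.0963, 0.0350475, 3.05844)  len=0.0701
  (v7,v0,v8) [-+-] → (-0.0963, -0.0350475, 0)–(-0.0963, -0.166792, 0)  len=0.1317
  (v7,v8,v2) [--+] → (-0.0963, -0.166792, 2.84601)–(-0.0963, -0.0350475, 3.05844)  len=0.2500
  (v8,v0,v9) [-++] → (-0.0963, -0.166792, 0)–(-0.0963, -1.31885, 0)  len=1.1521
  (v8,v9,v2) [-++] → (-0.0963, -1.31885, 0)–(-0.0963, -0.166792, 2.84601)  len=3.0703

Chained into 1 loop(s):
  loop 1: 10 segments, perimeter = 9.3484
Total perimeter = 9.348

loops=1 perimeter=9.348


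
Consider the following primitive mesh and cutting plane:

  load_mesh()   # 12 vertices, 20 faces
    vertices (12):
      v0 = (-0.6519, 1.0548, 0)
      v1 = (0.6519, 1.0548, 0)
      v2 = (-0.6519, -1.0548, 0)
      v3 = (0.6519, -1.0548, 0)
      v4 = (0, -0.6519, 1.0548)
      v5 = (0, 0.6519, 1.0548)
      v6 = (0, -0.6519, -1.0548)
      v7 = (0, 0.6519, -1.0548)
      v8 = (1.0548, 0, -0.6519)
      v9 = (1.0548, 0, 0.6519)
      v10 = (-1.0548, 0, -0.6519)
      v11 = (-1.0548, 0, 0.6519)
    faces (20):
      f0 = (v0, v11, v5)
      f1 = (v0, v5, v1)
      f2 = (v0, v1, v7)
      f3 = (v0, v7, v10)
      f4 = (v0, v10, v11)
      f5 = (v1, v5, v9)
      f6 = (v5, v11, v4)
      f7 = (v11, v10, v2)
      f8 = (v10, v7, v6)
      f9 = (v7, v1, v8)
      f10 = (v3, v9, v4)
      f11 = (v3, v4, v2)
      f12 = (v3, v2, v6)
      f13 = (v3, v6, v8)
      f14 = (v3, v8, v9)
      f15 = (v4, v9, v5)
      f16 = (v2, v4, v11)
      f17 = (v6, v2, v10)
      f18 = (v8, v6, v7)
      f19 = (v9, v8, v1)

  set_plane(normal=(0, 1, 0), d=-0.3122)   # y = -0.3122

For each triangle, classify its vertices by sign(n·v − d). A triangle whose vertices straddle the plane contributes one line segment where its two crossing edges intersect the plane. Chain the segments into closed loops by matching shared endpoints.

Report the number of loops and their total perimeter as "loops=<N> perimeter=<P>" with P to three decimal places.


loops=1 perimeter=6.372

Straddling triangles (10 of 20):
  (v5,v11,v4) [++-] → (-0.549648, -0.3122, 0.844852)–(0, -0.3122, 1.0548)  len=0.5884
  (v11,v10,v2) [++-] → (-0.93555, -0.3122, -0.45895)–(-0.93555, -0.3122, 0.45895)  len=0.9179
  (v10,v7,v6) [++-] → (0, -0.3122, -1.0548)–(-0.549648, -0.3122, -0.844852)  len=0.5884
  (v3,v9,v4) [-+-] → (0.93555, -0.3122, 0.45895)–(0.549648, -0.3122, 0.844852)  len=0.5457
  (v3,v6,v8) [--+] → (0.549648, -0.3122, -0.844852)–(0.93555, -0.3122, -0.45895)  len=0.5457
  (v3,v8,v9) [-++] → (0.93555, -0.3122, -0.45895)–(0.93555, -0.3122, 0.45895)  len=0.9179
  (v4,v9,v5) [-++] → (0.549648, -0.3122, 0.844852)–(0, -0.3122, 1.0548)  len=0.5884
  (v2,v4,v11) [--+] → (-0.549648, -0.3122, 0.844852)–(-0.93555, -0.3122, 0.45895)  len=0.5457
  (v6,v2,v10) [--+] → (-0.93555, -0.3122, -0.45895)–(-0.549648, -0.3122, -0.844852)  len=0.5457
  (v8,v6,v7) [+-+] → (0.549648, -0.3122, -0.844852)–(0, -0.3122, -1.0548)  len=0.5884

Chained into 1 loop(s):
  loop 1: 10 segments, perimeter = 6.3723
Total perimeter = 6.372


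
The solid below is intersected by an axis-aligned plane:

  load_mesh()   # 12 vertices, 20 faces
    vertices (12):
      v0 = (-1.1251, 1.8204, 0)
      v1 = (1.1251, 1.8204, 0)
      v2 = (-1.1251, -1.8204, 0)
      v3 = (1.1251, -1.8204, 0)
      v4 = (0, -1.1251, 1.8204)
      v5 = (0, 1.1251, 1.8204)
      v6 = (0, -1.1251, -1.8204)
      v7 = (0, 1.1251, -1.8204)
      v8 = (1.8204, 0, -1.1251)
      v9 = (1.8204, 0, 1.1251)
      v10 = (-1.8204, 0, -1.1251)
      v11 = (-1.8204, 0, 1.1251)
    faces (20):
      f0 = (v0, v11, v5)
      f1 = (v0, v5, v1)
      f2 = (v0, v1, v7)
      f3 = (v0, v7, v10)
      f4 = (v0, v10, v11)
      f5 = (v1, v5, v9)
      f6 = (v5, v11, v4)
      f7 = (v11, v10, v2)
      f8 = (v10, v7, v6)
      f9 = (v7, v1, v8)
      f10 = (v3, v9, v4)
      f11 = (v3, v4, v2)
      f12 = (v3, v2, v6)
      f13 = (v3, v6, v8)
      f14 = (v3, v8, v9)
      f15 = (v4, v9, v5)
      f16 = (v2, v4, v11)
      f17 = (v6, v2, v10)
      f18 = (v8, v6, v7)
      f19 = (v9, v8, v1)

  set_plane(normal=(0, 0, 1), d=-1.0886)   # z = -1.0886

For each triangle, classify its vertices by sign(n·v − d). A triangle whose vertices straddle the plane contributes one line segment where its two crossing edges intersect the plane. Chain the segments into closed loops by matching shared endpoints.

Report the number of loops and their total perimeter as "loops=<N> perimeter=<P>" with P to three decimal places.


loops=1 perimeter=9.674

Straddling triangles (10 of 20):
  (v0,v1,v7) [++-] → (0.45229, 1.40461, -1.0886)–(-0.45229, 1.40461, -1.0886)  len=0.9046
  (v0,v7,v10) [+--] → (-0.45229, 1.40461, -1.0886)–(-1.79784, 0.0590566, -1.0886)  len=1.9029
  (v0,v10,v11) [+-+] → (-1.79784, 0.0590566, -1.0886)–(-1.8204, 0, -1.0886)  len=0.0632
  (v11,v10,v2) [+-+] → (-1.8204, 0, -1.0886)–(-1.79784, -0.0590566, -1.0886)  len=0.0632
  (v7,v1,v8) [-+-] → (0.45229, 1.40461, -1.0886)–(1.79784, 0.0590566, -1.0886)  len=1.9029
  (v3,v2,v6) [++-] → (-0.45229, -1.40461, -1.0886)–(0.45229, -1.40461, -1.0886)  len=0.9046
  (v3,v6,v8) [+--] → (0.45229, -1.40461, -1.0886)–(1.79784, -0.0590566, -1.0886)  len=1.9029
  (v3,v8,v9) [+-+] → (1.79784, -0.0590566, -1.0886)–(1.8204, 0, -1.0886)  len=0.0632
  (v6,v2,v10) [-+-] → (-0.45229, -1.40461, -1.0886)–(-1.79784, -0.0590566, -1.0886)  len=1.9029
  (v9,v8,v1) [+-+] → (1.8204, 0, -1.0886)–(1.79784, 0.0590566, -1.0886)  len=0.0632

Chained into 1 loop(s):
  loop 1: 10 segments, perimeter = 9.6736
Total perimeter = 9.674


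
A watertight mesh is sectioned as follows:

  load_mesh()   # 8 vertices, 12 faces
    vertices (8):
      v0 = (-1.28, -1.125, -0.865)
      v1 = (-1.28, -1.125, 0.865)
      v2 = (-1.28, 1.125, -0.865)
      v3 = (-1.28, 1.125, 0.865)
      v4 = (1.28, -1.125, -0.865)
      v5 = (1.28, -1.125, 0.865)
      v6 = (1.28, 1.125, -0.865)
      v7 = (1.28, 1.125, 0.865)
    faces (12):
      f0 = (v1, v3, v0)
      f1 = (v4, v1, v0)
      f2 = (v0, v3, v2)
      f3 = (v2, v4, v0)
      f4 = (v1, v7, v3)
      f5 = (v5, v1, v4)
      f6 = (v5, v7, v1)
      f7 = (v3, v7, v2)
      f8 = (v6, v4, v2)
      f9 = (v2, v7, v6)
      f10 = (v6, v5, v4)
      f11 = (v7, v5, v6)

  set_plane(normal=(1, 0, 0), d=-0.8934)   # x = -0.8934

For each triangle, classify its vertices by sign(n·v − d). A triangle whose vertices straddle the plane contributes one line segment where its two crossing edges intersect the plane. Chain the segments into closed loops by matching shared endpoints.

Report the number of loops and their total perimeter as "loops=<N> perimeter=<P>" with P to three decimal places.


loops=1 perimeter=7.960

Straddling triangles (8 of 12):
  (v4,v1,v0) [+--] → (-0.8934, -1.125, 0.603743)–(-0.8934, -1.125, -0.865)  len=1.4687
  (v2,v4,v0) [-+-] → (-0.8934, 0.785215, -0.865)–(-0.8934, -1.125, -0.865)  len=1.9102
  (v1,v7,v3) [-+-] → (-0.8934, -0.785215, 0.865)–(-0.8934, 1.125, 0.865)  len=1.9102
  (v5,v1,v4) [+-+] → (-0.8934, -1.125, 0.865)–(-0.8934, -1.125, 0.603743)  len=0.2613
  (v5,v7,v1) [++-] → (-0.8934, -0.785215, 0.865)–(-0.8934, -1.125, 0.865)  len=0.3398
  (v3,v7,v2) [-+-] → (-0.8934, 1.125, 0.865)–(-0.8934, 1.125, -0.603743)  len=1.4687
  (v6,v4,v2) [++-] → (-0.8934, 0.785215, -0.865)–(-0.8934, 1.125, -0.865)  len=0.3398
  (v2,v7,v6) [-++] → (-0.8934, 1.125, -0.603743)–(-0.8934, 1.125, -0.865)  len=0.2613

Chained into 1 loop(s):
  loop 1: 8 segments, perimeter = 7.9600
Total perimeter = 7.960


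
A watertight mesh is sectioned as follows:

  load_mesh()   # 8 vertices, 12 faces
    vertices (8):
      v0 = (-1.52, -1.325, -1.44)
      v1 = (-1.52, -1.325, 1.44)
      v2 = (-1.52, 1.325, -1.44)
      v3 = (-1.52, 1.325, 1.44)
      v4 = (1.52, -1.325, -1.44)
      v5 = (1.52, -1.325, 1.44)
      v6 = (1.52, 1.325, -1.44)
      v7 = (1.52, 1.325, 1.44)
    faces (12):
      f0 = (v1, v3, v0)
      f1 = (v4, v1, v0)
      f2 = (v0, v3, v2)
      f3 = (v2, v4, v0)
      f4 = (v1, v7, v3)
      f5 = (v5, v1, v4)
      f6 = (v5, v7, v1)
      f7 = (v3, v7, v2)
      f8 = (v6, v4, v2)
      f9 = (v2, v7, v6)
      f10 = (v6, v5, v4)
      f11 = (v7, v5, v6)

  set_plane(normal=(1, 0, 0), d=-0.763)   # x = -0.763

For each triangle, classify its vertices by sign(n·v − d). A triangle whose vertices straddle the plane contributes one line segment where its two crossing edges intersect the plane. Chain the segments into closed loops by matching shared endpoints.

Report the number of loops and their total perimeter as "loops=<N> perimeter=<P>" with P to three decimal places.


loops=1 perimeter=11.060

Straddling triangles (8 of 12):
  (v4,v1,v0) [+--] → (-0.763, -1.325, 0.722842)–(-0.763, -1.325, -1.44)  len=2.1628
  (v2,v4,v0) [-+-] → (-0.763, 0.665115, -1.44)–(-0.763, -1.325, -1.44)  len=1.9901
  (v1,v7,v3) [-+-] → (-0.763, -0.665115, 1.44)–(-0.763, 1.325, 1.44)  len=1.9901
  (v5,v1,v4) [+-+] → (-0.763, -1.325, 1.44)–(-0.763, -1.325, 0.722842)  len=0.7172
  (v5,v7,v1) [++-] → (-0.763, -0.665115, 1.44)–(-0.763, -1.325, 1.44)  len=0.6599
  (v3,v7,v2) [-+-] → (-0.763, 1.325, 1.44)–(-0.763, 1.325, -0.722842)  len=2.1628
  (v6,v4,v2) [++-] → (-0.763, 0.665115, -1.44)–(-0.763, 1.325, -1.44)  len=0.6599
  (v2,v7,v6) [-++] → (-0.763, 1.325, -0.722842)–(-0.763, 1.325, -1.44)  len=0.7172

Chained into 1 loop(s):
  loop 1: 8 segments, perimeter = 11.0600
Total perimeter = 11.060


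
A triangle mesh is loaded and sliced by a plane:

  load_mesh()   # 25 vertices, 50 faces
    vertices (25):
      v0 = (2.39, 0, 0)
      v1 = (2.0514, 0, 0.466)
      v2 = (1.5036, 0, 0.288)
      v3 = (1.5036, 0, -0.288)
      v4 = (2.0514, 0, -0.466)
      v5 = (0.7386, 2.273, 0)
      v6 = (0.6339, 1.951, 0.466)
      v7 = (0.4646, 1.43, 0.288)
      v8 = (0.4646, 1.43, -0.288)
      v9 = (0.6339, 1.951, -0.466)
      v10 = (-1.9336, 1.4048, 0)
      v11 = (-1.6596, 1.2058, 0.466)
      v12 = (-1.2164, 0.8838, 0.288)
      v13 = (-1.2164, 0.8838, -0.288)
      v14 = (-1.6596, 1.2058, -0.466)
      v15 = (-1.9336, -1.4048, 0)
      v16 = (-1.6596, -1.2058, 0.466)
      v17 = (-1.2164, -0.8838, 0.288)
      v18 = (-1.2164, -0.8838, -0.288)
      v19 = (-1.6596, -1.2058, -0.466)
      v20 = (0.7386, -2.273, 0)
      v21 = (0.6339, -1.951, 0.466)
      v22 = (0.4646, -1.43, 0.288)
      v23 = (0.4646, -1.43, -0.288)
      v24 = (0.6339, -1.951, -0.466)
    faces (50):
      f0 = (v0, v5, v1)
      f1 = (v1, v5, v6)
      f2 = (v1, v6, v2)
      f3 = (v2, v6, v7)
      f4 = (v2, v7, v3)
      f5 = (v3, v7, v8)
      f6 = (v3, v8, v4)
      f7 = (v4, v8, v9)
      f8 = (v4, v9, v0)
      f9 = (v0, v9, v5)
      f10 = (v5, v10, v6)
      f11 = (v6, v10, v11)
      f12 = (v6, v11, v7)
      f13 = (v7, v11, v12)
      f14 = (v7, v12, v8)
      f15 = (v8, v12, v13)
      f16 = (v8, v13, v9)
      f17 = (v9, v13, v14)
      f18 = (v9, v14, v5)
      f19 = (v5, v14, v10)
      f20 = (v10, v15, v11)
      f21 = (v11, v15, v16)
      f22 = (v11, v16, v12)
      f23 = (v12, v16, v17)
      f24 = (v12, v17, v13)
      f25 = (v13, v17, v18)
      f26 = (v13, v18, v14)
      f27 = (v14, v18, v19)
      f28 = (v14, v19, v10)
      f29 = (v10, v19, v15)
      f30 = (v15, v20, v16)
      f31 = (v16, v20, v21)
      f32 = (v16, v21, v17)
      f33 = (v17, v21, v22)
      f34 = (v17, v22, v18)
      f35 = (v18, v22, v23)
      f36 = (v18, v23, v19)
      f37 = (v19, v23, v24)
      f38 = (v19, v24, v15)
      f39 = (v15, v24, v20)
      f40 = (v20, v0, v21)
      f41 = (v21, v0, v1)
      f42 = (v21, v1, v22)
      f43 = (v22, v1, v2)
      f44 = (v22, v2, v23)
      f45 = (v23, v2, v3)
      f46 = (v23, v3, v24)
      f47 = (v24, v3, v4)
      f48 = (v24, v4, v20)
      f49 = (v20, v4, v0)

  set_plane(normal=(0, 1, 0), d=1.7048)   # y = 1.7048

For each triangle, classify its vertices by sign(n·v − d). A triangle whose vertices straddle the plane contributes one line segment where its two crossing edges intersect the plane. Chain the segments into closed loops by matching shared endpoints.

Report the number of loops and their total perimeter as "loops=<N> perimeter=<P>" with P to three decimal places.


loops=1 perimeter=5.065

Straddling triangles (14 of 50):
  (v0,v5,v1) [-+-] → (1.15141, 1.7048, 0)–(1.06677, 1.7048, 0.11649)  len=0.1440
  (v1,v5,v6) [-++] → (1.06677, 1.7048, 0.11649)–(0.812777, 1.7048, 0.466)  len=0.4321
  (v1,v6,v2) [-+-] → (0.812777, 1.7048, 0.466)–(0.743649, 1.7048, 0.443538)  len=0.0727
  (v2,v6,v7) [-+-] → (0.743649, 1.7048, 0.443538)–(0.553897, 1.7048, 0.381886)  len=0.1995
  (v4,v8,v9) [--+] → (0.553897, 1.7048, -0.381886)–(0.812777, 1.7048, -0.466)  len=0.2722
  (v4,v9,v0) [-+-] → (0.812777, 1.7048, -0.466)–(0.855505, 1.7048, -0.407195)  len=0.0727
  (v0,v9,v5) [-++] → (0.855505, 1.7048, -0.407195)–(1.15141, 1.7048, 0)  len=0.5034
  (v5,v10,v6) [+-+] → (-1.01024, 1.7048, 0)–(-0.523402, 1.7048, 0.25595)  len=0.5500
  (v6,v10,v11) [+--] → (-0.523402, 1.7048, 0.25595)–(-0.123829, 1.7048, 0.466)  len=0.4514
  (v6,v11,v7) [+--] → (-0.123829, 1.7048, 0.466)–(0.553897, 1.7048, 0.381886)  len=0.6829
  (v8,v13,v9) [--+] → (0.207041, 1.7048, -0.424936)–(0.553897, 1.7048, -0.381886)  len=0.3495
  (v9,v13,v14) [+--] → (0.207041, 1.7048, -0.424936)–(-0.123829, 1.7048, -0.466)  len=0.3334
  (v9,v14,v5) [+-+] → (-0.123829, 1.7048, -0.466)–(-0.538253, 1.7048, -0.248108)  len=0.4682
  (v5,v14,v10) [+--] → (-0.538253, 1.7048, -0.248108)–(-1.01024, 1.7048, 0)  len=0.5332

Chained into 1 loop(s):
  loop 1: 14 segments, perimeter = 5.0652
Total perimeter = 5.065


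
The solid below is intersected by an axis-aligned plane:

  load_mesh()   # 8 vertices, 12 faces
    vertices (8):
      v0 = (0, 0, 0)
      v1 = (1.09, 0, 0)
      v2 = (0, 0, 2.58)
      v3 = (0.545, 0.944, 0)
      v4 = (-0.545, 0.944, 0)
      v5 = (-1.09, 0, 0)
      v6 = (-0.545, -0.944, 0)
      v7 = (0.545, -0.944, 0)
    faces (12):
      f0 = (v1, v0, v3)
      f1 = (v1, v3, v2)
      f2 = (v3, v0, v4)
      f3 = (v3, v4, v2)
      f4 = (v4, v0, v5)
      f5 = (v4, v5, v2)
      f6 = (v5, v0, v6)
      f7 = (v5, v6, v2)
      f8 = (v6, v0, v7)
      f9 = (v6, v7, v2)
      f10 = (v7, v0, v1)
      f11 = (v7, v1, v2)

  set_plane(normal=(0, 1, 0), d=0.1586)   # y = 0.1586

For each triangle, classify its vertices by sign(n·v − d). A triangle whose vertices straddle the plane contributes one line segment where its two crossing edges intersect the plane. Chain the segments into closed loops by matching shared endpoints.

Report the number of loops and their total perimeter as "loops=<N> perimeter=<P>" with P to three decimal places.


loops=1 perimeter=6.840

Straddling triangles (6 of 12):
  (v1,v0,v3) [--+] → (0.0915646, 0.1586, 0)–(0.998435, 0.1586, 0)  len=0.9069
  (v1,v3,v2) [-+-] → (0.998435, 0.1586, 0)–(0.0915646, 0.1586, 2.14654)  len=2.3302
  (v3,v0,v4) [+-+] → (0.0915646, 0.1586, 0)–(-0.0915646, 0.1586, 0)  len=0.1831
  (v3,v4,v2) [++-] → (-0.0915646, 0.1586, 2.14654)–(0.0915646, 0.1586, 2.14654)  len=0.1831
  (v4,v0,v5) [+--] → (-0.0915646, 0.1586, 0)–(-0.998435, 0.1586, 0)  len=0.9069
  (v4,v5,v2) [+--] → (-0.998435, 0.1586, 0)–(-0.0915646, 0.1586, 2.14654)  len=2.3302

Chained into 1 loop(s):
  loop 1: 6 segments, perimeter = 6.8405
Total perimeter = 6.840


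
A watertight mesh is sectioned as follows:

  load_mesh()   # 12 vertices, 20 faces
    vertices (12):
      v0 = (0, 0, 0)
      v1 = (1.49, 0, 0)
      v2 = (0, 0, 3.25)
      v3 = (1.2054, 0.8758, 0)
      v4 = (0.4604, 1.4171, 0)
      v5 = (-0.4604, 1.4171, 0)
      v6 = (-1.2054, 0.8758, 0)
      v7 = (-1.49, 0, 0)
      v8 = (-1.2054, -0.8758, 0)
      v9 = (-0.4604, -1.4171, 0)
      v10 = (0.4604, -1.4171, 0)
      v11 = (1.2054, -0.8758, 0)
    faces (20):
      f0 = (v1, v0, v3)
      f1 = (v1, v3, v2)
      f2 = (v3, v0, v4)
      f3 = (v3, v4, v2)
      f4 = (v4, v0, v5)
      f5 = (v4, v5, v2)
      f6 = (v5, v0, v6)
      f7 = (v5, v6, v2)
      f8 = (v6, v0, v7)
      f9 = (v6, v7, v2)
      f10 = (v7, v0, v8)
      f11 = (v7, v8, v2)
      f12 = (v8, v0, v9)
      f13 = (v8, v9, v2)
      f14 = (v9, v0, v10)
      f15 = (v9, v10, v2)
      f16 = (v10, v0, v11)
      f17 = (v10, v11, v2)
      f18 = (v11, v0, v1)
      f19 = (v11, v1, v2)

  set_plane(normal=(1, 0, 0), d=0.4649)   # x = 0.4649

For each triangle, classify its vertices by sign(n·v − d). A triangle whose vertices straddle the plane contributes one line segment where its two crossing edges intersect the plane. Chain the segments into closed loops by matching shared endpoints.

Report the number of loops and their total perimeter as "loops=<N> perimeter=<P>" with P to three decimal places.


Straddling triangles (8 of 20):
  (v1,v0,v3) [+-+] → (0.4649, 0, 0)–(0.4649, 0.33778, 0)  len=0.3378
  (v1,v3,v2) [++-] → (0.4649, 0.33778, 1.99654)–(0.4649, 0, 2.23596)  len=0.4140
  (v3,v0,v4) [+--] → (0.4649, 0.33778, 0)–(0.4649, 1.41383, 0)  len=1.0761
  (v3,v4,v2) [+--] → (0.4649, 1.41383, 0)–(0.4649, 0.33778, 1.99654)  len=2.2680
  (v10,v0,v11) [--+] → (0.4649, -0.33778, 0)–(0.4649, -1.41383, 0)  len=1.0761
  (v10,v11,v2) [-+-] → (0.4649, -1.41383, 0)–(0.4649, -0.33778, 1.99654)  len=2.2680
  (v11,v0,v1) [+-+] → (0.4649, -0.33778, 0)–(0.4649, 0, 0)  len=0.3378
  (v11,v1,v2) [++-] → (0.4649, 0, 2.23596)–(0.4649, -0.33778, 1.99654)  len=0.4140

Chained into 1 loop(s):
  loop 1: 8 segments, perimeter = 8.1918
Total perimeter = 8.192

loops=1 perimeter=8.192


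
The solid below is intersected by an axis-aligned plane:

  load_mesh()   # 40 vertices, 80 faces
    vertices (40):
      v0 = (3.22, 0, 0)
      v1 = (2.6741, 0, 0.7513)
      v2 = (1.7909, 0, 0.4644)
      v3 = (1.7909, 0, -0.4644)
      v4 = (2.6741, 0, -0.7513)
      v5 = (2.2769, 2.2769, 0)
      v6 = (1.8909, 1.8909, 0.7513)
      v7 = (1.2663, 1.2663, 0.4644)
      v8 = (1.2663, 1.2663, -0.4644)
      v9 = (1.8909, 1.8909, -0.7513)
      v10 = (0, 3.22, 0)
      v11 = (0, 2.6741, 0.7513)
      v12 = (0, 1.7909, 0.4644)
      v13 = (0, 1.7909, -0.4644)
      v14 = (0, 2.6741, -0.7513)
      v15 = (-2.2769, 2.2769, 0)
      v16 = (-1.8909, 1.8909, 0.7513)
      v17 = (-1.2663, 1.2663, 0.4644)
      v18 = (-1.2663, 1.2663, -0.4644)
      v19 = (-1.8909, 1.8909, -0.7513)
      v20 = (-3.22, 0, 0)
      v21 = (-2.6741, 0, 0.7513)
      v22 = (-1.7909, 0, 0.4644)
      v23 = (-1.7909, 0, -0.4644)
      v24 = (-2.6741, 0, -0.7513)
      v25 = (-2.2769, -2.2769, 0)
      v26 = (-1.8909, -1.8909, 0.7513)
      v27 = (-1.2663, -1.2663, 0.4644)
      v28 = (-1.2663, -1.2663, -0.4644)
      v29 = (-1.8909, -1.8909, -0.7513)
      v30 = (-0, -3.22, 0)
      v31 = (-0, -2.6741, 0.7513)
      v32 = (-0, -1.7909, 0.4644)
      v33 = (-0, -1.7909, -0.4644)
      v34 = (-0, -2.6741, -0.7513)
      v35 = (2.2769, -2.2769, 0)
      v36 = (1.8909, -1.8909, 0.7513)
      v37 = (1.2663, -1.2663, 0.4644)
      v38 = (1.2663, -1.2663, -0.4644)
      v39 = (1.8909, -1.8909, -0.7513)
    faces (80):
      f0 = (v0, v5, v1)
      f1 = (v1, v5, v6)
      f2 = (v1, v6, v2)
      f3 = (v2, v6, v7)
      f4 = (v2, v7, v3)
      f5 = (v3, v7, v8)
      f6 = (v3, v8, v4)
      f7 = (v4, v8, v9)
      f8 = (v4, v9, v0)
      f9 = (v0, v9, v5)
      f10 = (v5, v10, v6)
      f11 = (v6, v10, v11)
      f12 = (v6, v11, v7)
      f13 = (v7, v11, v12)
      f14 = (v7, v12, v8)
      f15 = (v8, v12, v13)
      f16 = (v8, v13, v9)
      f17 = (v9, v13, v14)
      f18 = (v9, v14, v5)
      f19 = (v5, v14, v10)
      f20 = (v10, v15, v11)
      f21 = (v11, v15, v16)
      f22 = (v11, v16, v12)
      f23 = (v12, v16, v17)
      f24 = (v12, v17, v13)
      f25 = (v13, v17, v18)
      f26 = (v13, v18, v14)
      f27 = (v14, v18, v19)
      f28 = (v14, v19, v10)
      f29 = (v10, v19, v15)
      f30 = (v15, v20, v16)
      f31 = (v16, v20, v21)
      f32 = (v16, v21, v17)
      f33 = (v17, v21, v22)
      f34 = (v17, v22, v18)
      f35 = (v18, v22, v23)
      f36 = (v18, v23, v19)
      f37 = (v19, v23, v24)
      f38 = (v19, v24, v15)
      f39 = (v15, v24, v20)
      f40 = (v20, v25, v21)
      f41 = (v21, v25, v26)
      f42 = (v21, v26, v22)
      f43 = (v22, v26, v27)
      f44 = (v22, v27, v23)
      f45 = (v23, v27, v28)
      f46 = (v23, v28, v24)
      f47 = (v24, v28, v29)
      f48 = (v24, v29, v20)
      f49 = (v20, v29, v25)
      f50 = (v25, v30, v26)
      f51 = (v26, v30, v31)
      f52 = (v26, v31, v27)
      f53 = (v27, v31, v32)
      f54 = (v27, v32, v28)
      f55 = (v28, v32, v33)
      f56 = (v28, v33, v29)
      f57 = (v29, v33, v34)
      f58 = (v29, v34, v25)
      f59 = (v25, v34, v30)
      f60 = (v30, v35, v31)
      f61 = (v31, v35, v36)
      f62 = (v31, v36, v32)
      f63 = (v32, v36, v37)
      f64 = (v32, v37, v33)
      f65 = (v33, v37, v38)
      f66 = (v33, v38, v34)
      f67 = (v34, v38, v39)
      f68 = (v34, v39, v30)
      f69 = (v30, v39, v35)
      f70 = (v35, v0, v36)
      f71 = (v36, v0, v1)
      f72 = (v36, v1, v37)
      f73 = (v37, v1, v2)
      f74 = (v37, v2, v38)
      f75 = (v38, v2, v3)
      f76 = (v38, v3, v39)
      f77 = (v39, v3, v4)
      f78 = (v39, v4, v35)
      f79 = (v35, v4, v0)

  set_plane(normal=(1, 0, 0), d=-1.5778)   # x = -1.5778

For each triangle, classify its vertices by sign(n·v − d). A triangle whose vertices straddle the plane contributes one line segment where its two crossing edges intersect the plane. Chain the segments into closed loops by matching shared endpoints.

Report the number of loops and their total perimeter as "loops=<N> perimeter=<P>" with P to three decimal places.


loops=2 perimeter=11.727

Straddling triangles (24 of 80):
  (v10,v15,v11) [+-+] → (-1.5778, 2.56647, 0)–(-1.5778, 2.39886, 0.230679)  len=0.2851
  (v11,v15,v16) [+--] → (-1.5778, 2.39886, 0.230679)–(-1.5778, 2.02058, 0.7513)  len=0.6435
  (v11,v16,v12) [+-+] → (-1.5778, 2.02058, 0.7513)–(-1.5778, 1.87434, 0.703794)  len=0.1538
  (v12,v16,v17) [+-+] → (-1.5778, 1.87434, 0.703794)–(-1.5778, 1.5778, 0.607483)  len=0.3118
  (v14,v18,v19) [++-] → (-1.5778, 1.5778, -0.607483)–(-1.5778, 2.02058, -0.7513)  len=0.4656
  (v14,v19,v10) [+-+] → (-1.5778, 2.02058, -0.7513)–(-1.5778, 2.11098, -0.626898)  len=0.1538
  (v10,v19,v15) [+--] → (-1.5778, 2.11098, -0.626898)–(-1.5778, 2.56647, 0)  len=0.7749
  (v16,v21,v17) [--+] → (-1.5778, 0.986109, 0.527882)–(-1.5778, 1.5778, 0.607483)  len=0.5970
  (v17,v21,v22) [+--] → (-1.5778, 0.986109, 0.527882)–(-1.5778, 0.514389, 0.4644)  len=0.4760
  (v17,v22,v18) [+-+] → (-1.5778, 0.514389, 0.4644)–(-1.5778, 0.514389, 0.0871082)  len=0.3773
  (v18,v22,v23) [+--] → (-1.5778, 0.514389, 0.0871082)–(-1.5778, 0.514389, -0.4644)  len=0.5515
  (v18,v23,v19) [+--] → (-1.5778, 0.514389, -0.4644)–(-1.5778, 1.5778, -0.607483)  len=1.0730
  (v22,v26,v27) [--+] → (-1.5778, -1.5778, 0.607483)–(-1.5778, -0.514389, 0.4644)  len=1.0730
  (v22,v27,v23) [-+-] → (-1.5778, -0.514389, 0.4644)–(-1.5778, -0.514389, -0.0871082)  len=0.5515
  (v23,v27,v28) [-++] → (-1.5778, -0.514389, -0.0871082)–(-1.5778, -0.514389, -0.4644)  len=0.3773
  (v23,v28,v24) [-+-] → (-1.5778, -0.514389, -0.4644)–(-1.5778, -0.986109, -0.527882)  len=0.4760
  (v24,v28,v29) [-+-] → (-1.5778, -0.986109, -0.527882)–(-1.5778, -1.5778, -0.607483)  len=0.5970
  (v25,v30,v26) [-+-] → (-1.5778, -2.56647, 0)–(-1.5778, -2.11098, 0.626898)  len=0.7749
  (v26,v30,v31) [-++] → (-1.5778, -2.11098, 0.626898)–(-1.5778, -2.02058, 0.7513)  len=0.1538
  (v26,v31,v27) [-++] → (-1.5778, -2.02058, 0.7513)–(-1.5778, -1.5778, 0.607483)  len=0.4656
  (v28,v33,v29) [++-] → (-1.5778, -1.87434, -0.703794)–(-1.5778, -1.5778, -0.607483)  len=0.3118
  (v29,v33,v34) [-++] → (-1.5778, -1.87434, -0.703794)–(-1.5778, -2.02058, -0.7513)  len=0.1538
  (v29,v34,v25) [-+-] → (-1.5778, -2.02058, -0.7513)–(-1.5778, -2.39886, -0.230679)  len=0.6435
  (v25,v34,v30) [-++] → (-1.5778, -2.39886, -0.230679)–(-1.5778, -2.56647, 0)  len=0.2851

Chained into 2 loop(s):
  loop 1: 12 segments, perimeter = 5.8633
  loop 2: 12 segments, perimeter = 5.8633
Total perimeter = 11.727


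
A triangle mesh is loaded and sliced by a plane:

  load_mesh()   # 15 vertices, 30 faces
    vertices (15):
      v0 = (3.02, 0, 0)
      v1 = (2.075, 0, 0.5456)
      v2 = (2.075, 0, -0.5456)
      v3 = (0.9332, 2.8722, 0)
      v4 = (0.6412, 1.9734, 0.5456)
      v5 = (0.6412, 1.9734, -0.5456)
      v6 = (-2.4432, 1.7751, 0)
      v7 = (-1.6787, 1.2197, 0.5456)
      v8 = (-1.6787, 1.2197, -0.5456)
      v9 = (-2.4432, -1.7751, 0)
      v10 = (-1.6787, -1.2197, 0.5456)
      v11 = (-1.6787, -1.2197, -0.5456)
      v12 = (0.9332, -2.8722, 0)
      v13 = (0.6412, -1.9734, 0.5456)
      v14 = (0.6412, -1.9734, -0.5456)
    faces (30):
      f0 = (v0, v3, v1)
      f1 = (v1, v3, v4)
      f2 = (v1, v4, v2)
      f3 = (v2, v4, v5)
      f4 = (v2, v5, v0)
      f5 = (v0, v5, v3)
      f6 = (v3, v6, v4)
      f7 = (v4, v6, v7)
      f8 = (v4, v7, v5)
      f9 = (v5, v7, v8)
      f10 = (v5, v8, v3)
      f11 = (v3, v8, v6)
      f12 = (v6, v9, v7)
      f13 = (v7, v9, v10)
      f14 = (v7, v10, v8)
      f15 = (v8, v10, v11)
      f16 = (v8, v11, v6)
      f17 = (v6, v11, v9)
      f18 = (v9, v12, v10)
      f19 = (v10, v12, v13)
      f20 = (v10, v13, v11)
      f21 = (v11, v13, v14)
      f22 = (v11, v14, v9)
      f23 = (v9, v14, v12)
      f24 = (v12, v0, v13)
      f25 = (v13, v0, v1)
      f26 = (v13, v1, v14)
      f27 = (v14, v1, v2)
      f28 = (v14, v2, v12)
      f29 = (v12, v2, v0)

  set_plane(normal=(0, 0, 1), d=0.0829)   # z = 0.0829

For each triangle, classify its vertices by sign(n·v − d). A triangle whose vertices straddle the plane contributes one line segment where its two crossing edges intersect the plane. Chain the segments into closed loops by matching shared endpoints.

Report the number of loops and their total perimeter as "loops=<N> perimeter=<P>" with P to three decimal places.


Straddling triangles (20 of 30):
  (v0,v3,v1) [--+] → (1.10669, 2.43579, 0.0829)–(2.87641, 0, 0.0829)  len=3.0108
  (v1,v3,v4) [+-+] → (1.10669, 2.43579, 0.0829)–(0.888833, 2.73563, 0.0829)  len=0.3706
  (v1,v4,v2) [++-] → (1.24917, 1.13662, 0.0829)–(2.075, 0, 0.0829)  len=1.4050
  (v2,v4,v5) [-+-] → (1.24917, 1.13662, 0.0829)–(0.6412, 1.9734, 0.0829)  len=1.0343
  (v3,v6,v4) [--+] → (-1.97455, 1.80523, 0.0829)–(0.888833, 2.73563, 0.0829)  len=3.0107
  (v4,v6,v7) [+-+] → (-1.97455, 1.80523, 0.0829)–(-2.32704, 1.69071, 0.0829)  len=0.3706
  (v4,v7,v5) [++-] → (-0.694996, 1.53929, 0.0829)–(0.6412, 1.9734, 0.0829)  len=1.4049
  (v5,v7,v8) [-+-] → (-0.694996, 1.53929, 0.0829)–(-1.6787, 1.2197, 0.0829)  len=1.0343
  (v6,v9,v7) [--+] → (-2.32704, -1.32006, 0.0829)–(-2.32704, 1.69071, 0.0829)  len=3.0108
  (v7,v9,v10) [+-+] → (-2.32704, -1.32006, 0.0829)–(-2.32704, -1.69071, 0.0829)  len=0.3706
  (v7,v10,v8) [++-] → (-1.6787, -0.185325, 0.0829)–(-1.6787, 1.2197, 0.0829)  len=1.4050
  (v8,v10,v11) [-+-] → (-1.6787, -0.185325, 0.0829)–(-1.6787, -1.2197, 0.0829)  len=1.0344
  (v9,v12,v10) [--+] → (0.536341, -2.62111, 0.0829)–(-2.32704, -1.69071, 0.0829)  len=3.0107
  (v10,v12,v13) [+-+] → (0.536341, -2.62111, 0.0829)–(0.888833, -2.73563, 0.0829)  len=0.3706
  (v10,v13,v11) [++-] → (-0.342504, -1.65381, 0.0829)–(-1.6787, -1.2197, 0.0829)  len=1.4049
  (v11,v13,v14) [-+-] → (-0.342504, -1.65381, 0.0829)–(0.6412, -1.9734, 0.0829)  len=1.0343
  (v12,v0,v13) [--+] → (2.65856, -0.299844, 0.0829)–(0.888833, -2.73563, 0.0829)  len=3.0108
  (v13,v0,v1) [+-+] → (2.65856, -0.299844, 0.0829)–(2.87641, 0, 0.0829)  len=0.3706
  (v13,v1,v14) [++-] → (1.46703, -0.836778, 0.0829)–(0.6412, -1.9734, 0.0829)  len=1.4050
  (v14,v1,v2) [-+-] → (1.46703, -0.836778, 0.0829)–(2.075, 0, 0.0829)  len=1.0343

Chained into 2 loop(s):
  loop 1: 10 segments, perimeter = 16.9071
  loop 2: 10 segments, perimeter = 12.1965
Total perimeter = 29.104

loops=2 perimeter=29.104


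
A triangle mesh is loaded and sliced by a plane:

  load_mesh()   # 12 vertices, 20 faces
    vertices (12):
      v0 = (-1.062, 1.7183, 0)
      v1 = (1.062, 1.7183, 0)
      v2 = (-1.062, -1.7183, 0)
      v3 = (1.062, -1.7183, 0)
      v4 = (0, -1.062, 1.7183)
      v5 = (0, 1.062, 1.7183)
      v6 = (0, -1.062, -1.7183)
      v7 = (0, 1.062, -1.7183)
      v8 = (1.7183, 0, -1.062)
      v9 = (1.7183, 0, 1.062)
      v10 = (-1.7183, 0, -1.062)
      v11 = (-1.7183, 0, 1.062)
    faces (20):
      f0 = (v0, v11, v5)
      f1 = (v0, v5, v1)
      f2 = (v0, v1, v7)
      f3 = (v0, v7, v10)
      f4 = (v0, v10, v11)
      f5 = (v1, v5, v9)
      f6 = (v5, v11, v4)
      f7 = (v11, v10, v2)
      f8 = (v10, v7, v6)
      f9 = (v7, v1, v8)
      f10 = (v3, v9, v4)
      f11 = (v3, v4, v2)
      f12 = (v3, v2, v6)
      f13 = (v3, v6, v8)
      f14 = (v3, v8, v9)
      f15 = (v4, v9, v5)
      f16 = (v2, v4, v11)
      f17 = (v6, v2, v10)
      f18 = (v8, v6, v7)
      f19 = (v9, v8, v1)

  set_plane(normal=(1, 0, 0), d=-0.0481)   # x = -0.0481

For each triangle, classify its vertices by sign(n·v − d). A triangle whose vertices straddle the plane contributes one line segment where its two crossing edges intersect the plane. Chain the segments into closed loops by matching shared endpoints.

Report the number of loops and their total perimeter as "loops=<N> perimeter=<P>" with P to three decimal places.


Straddling triangles (10 of 20):
  (v0,v11,v5) [--+] → (-0.0481, 1.03227, 1.69993)–(-0.0481, 1.09173, 1.64047)  len=0.0841
  (v0,v5,v1) [-++] → (-0.0481, 1.09173, 1.64047)–(-0.0481, 1.7183, 0)  len=1.7561
  (v0,v1,v7) [-++] → (-0.0481, 1.7183, 0)–(-0.0481, 1.09173, -1.64047)  len=1.7561
  (v0,v7,v10) [-+-] → (-0.0481, 1.09173, -1.64047)–(-0.0481, 1.03227, -1.69993)  len=0.0841
  (v5,v11,v4) [+-+] → (-0.0481, 1.03227, 1.69993)–(-0.0481, -1.03227, 1.69993)  len=2.0645
  (v10,v7,v6) [-++] → (-0.0481, 1.03227, -1.69993)–(-0.0481, -1.03227, -1.69993)  len=2.0645
  (v3,v4,v2) [++-] → (-0.0481, -1.09173, 1.64047)–(-0.0481, -1.7183, 0)  len=1.7561
  (v3,v2,v6) [+-+] → (-0.0481, -1.7183, 0)–(-0.0481, -1.09173, -1.64047)  len=1.7561
  (v2,v4,v11) [-+-] → (-0.0481, -1.09173, 1.64047)–(-0.0481, -1.03227, 1.69993)  len=0.0841
  (v6,v2,v10) [+--] → (-0.0481, -1.09173, -1.64047)–(-0.0481, -1.03227, -1.69993)  len=0.0841

Chained into 1 loop(s):
  loop 1: 10 segments, perimeter = 11.4897
Total perimeter = 11.490

loops=1 perimeter=11.490


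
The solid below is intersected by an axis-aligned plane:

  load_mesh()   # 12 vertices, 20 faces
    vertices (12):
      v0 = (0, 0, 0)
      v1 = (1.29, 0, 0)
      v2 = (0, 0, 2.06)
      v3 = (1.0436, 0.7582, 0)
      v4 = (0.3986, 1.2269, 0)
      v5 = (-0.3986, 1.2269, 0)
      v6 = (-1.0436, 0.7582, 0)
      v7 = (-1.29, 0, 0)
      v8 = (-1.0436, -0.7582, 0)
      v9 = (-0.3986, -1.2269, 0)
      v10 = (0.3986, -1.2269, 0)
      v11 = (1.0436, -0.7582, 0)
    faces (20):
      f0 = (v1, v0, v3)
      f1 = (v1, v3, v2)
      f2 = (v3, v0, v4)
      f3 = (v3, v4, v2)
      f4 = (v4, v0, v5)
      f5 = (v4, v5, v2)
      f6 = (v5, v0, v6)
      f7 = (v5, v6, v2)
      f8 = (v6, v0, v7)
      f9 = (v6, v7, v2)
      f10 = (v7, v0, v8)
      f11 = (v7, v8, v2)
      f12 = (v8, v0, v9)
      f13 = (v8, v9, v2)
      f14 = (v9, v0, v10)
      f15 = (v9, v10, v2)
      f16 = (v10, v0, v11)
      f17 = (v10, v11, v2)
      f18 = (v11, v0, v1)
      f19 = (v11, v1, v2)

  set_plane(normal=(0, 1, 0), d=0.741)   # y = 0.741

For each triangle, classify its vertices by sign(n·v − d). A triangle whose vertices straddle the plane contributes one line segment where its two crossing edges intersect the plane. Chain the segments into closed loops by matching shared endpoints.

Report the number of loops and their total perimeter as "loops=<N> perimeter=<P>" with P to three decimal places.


Straddling triangles (10 of 20):
  (v1,v0,v3) [--+] → (1.01993, 0.741, 0)–(1.04919, 0.741, 0)  len=0.0293
  (v1,v3,v2) [-+-] → (1.04919, 0.741, 0)–(1.01993, 0.741, 0.0467317)  len=0.0551
  (v3,v0,v4) [+-+] → (1.01993, 0.741, 0)–(0.240739, 0.741, 0)  len=0.7792
  (v3,v4,v2) [++-] → (0.240739, 0.741, 0.81584)–(1.01993, 0.741, 0.0467317)  len=1.0948
  (v4,v0,v5) [+-+] → (0.240739, 0.741, 0)–(-0.240739, 0.741, 0)  len=0.4815
  (v4,v5,v2) [++-] → (-0.240739, 0.741, 0.81584)–(0.240739, 0.741, 0.81584)  len=0.4815
  (v5,v0,v6) [+-+] → (-0.240739, 0.741, 0)–(-1.01993, 0.741, 0)  len=0.7792
  (v5,v6,v2) [++-] → (-1.01993, 0.741, 0.0467317)–(-0.240739, 0.741, 0.81584)  len=1.0948
  (v6,v0,v7) [+--] → (-1.01993, 0.741, 0)–(-1.04919, 0.741, 0)  len=0.0293
  (v6,v7,v2) [+--] → (-1.04919, 0.741, 0)–(-1.01993, 0.741, 0.0467317)  len=0.0551

Chained into 1 loop(s):
  loop 1: 10 segments, perimeter = 4.8798
Total perimeter = 4.880

loops=1 perimeter=4.880
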